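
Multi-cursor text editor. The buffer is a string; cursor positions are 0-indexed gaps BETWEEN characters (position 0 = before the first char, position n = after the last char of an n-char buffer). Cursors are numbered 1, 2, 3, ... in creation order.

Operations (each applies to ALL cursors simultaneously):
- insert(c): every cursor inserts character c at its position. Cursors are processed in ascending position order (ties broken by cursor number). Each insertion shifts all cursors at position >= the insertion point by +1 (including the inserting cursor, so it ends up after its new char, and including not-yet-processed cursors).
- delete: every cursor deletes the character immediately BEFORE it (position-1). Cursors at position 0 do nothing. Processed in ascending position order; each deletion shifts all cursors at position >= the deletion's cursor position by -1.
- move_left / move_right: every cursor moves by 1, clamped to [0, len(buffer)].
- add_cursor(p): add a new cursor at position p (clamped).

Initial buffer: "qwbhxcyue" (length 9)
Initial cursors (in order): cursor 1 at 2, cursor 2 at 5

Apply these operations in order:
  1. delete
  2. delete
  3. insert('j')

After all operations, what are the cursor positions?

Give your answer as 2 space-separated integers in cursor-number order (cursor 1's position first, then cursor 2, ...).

After op 1 (delete): buffer="qbhcyue" (len 7), cursors c1@1 c2@3, authorship .......
After op 2 (delete): buffer="bcyue" (len 5), cursors c1@0 c2@1, authorship .....
After op 3 (insert('j')): buffer="jbjcyue" (len 7), cursors c1@1 c2@3, authorship 1.2....

Answer: 1 3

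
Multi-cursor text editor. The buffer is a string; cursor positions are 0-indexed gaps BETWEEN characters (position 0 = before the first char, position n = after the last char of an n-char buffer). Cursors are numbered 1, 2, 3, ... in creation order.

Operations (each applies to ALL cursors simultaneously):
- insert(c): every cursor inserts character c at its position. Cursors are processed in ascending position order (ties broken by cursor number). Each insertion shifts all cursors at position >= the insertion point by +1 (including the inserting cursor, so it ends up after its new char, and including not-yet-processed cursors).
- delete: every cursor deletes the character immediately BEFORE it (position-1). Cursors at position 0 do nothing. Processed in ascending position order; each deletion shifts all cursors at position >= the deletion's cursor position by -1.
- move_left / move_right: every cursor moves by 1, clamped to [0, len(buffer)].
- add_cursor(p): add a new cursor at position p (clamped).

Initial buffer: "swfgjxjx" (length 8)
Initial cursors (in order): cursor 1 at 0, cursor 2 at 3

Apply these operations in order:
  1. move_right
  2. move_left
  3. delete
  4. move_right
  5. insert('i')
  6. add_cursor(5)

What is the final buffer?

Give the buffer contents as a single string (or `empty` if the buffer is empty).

Answer: siwgijxjx

Derivation:
After op 1 (move_right): buffer="swfgjxjx" (len 8), cursors c1@1 c2@4, authorship ........
After op 2 (move_left): buffer="swfgjxjx" (len 8), cursors c1@0 c2@3, authorship ........
After op 3 (delete): buffer="swgjxjx" (len 7), cursors c1@0 c2@2, authorship .......
After op 4 (move_right): buffer="swgjxjx" (len 7), cursors c1@1 c2@3, authorship .......
After op 5 (insert('i')): buffer="siwgijxjx" (len 9), cursors c1@2 c2@5, authorship .1..2....
After op 6 (add_cursor(5)): buffer="siwgijxjx" (len 9), cursors c1@2 c2@5 c3@5, authorship .1..2....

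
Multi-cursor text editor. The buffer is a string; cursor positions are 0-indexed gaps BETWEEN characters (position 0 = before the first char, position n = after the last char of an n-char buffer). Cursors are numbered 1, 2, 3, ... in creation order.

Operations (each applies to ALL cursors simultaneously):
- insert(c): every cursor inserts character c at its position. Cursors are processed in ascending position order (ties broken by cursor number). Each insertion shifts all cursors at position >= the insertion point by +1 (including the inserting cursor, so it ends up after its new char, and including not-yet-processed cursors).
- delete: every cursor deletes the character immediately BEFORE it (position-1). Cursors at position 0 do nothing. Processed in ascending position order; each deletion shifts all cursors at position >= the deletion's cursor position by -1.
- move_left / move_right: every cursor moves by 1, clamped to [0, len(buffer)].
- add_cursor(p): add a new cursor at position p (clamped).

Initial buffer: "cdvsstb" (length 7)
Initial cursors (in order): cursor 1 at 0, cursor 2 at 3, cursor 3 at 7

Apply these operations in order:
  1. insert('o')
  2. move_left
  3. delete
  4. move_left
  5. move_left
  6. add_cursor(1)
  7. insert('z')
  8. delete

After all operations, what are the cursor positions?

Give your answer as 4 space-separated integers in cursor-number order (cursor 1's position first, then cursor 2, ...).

After op 1 (insert('o')): buffer="ocdvosstbo" (len 10), cursors c1@1 c2@5 c3@10, authorship 1...2....3
After op 2 (move_left): buffer="ocdvosstbo" (len 10), cursors c1@0 c2@4 c3@9, authorship 1...2....3
After op 3 (delete): buffer="ocdossto" (len 8), cursors c1@0 c2@3 c3@7, authorship 1..2...3
After op 4 (move_left): buffer="ocdossto" (len 8), cursors c1@0 c2@2 c3@6, authorship 1..2...3
After op 5 (move_left): buffer="ocdossto" (len 8), cursors c1@0 c2@1 c3@5, authorship 1..2...3
After op 6 (add_cursor(1)): buffer="ocdossto" (len 8), cursors c1@0 c2@1 c4@1 c3@5, authorship 1..2...3
After op 7 (insert('z')): buffer="zozzcdoszsto" (len 12), cursors c1@1 c2@4 c4@4 c3@9, authorship 1124..2.3..3
After op 8 (delete): buffer="ocdossto" (len 8), cursors c1@0 c2@1 c4@1 c3@5, authorship 1..2...3

Answer: 0 1 5 1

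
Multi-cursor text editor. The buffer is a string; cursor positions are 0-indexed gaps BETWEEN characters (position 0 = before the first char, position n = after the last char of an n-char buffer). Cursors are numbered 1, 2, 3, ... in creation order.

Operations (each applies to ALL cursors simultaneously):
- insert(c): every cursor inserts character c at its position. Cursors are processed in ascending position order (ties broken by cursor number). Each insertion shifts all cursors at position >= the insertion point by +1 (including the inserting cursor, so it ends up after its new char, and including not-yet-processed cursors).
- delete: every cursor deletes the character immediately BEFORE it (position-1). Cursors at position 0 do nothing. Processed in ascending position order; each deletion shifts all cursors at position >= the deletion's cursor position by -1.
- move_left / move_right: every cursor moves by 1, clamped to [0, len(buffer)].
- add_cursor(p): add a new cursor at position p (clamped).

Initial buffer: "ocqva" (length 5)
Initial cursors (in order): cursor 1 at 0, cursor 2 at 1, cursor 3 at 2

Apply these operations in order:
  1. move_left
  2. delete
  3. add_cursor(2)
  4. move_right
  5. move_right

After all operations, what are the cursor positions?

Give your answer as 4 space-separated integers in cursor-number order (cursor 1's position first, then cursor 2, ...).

After op 1 (move_left): buffer="ocqva" (len 5), cursors c1@0 c2@0 c3@1, authorship .....
After op 2 (delete): buffer="cqva" (len 4), cursors c1@0 c2@0 c3@0, authorship ....
After op 3 (add_cursor(2)): buffer="cqva" (len 4), cursors c1@0 c2@0 c3@0 c4@2, authorship ....
After op 4 (move_right): buffer="cqva" (len 4), cursors c1@1 c2@1 c3@1 c4@3, authorship ....
After op 5 (move_right): buffer="cqva" (len 4), cursors c1@2 c2@2 c3@2 c4@4, authorship ....

Answer: 2 2 2 4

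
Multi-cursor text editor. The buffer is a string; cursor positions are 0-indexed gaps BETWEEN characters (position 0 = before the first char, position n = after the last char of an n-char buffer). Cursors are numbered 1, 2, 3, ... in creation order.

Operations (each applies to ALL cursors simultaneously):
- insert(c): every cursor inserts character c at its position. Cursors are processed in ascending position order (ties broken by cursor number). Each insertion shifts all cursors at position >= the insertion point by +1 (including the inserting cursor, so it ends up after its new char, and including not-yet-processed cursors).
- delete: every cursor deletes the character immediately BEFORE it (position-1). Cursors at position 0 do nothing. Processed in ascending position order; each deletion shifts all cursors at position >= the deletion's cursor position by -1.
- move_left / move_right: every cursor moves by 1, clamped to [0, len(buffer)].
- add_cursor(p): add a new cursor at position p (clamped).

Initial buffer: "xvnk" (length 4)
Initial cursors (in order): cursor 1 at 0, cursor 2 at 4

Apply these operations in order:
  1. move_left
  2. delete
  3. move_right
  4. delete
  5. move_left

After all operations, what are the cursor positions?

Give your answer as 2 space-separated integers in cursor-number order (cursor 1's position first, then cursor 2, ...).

Answer: 0 0

Derivation:
After op 1 (move_left): buffer="xvnk" (len 4), cursors c1@0 c2@3, authorship ....
After op 2 (delete): buffer="xvk" (len 3), cursors c1@0 c2@2, authorship ...
After op 3 (move_right): buffer="xvk" (len 3), cursors c1@1 c2@3, authorship ...
After op 4 (delete): buffer="v" (len 1), cursors c1@0 c2@1, authorship .
After op 5 (move_left): buffer="v" (len 1), cursors c1@0 c2@0, authorship .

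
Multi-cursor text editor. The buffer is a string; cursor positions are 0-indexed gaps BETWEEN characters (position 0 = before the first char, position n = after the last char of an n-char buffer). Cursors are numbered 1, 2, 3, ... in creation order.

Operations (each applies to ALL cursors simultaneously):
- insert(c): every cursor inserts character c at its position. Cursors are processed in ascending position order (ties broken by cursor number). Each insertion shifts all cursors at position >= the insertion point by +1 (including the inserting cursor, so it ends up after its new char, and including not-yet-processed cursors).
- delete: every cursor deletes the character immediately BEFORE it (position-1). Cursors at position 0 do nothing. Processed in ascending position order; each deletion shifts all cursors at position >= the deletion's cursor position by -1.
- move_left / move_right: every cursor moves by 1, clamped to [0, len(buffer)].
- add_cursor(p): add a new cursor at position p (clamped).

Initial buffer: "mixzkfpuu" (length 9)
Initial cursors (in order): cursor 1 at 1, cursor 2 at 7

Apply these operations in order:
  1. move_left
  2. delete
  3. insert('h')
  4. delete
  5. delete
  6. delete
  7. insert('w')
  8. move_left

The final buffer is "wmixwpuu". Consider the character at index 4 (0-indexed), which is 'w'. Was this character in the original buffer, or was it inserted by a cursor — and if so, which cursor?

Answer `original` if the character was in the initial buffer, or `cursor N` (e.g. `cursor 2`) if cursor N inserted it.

After op 1 (move_left): buffer="mixzkfpuu" (len 9), cursors c1@0 c2@6, authorship .........
After op 2 (delete): buffer="mixzkpuu" (len 8), cursors c1@0 c2@5, authorship ........
After op 3 (insert('h')): buffer="hmixzkhpuu" (len 10), cursors c1@1 c2@7, authorship 1.....2...
After op 4 (delete): buffer="mixzkpuu" (len 8), cursors c1@0 c2@5, authorship ........
After op 5 (delete): buffer="mixzpuu" (len 7), cursors c1@0 c2@4, authorship .......
After op 6 (delete): buffer="mixpuu" (len 6), cursors c1@0 c2@3, authorship ......
After op 7 (insert('w')): buffer="wmixwpuu" (len 8), cursors c1@1 c2@5, authorship 1...2...
After op 8 (move_left): buffer="wmixwpuu" (len 8), cursors c1@0 c2@4, authorship 1...2...
Authorship (.=original, N=cursor N): 1 . . . 2 . . .
Index 4: author = 2

Answer: cursor 2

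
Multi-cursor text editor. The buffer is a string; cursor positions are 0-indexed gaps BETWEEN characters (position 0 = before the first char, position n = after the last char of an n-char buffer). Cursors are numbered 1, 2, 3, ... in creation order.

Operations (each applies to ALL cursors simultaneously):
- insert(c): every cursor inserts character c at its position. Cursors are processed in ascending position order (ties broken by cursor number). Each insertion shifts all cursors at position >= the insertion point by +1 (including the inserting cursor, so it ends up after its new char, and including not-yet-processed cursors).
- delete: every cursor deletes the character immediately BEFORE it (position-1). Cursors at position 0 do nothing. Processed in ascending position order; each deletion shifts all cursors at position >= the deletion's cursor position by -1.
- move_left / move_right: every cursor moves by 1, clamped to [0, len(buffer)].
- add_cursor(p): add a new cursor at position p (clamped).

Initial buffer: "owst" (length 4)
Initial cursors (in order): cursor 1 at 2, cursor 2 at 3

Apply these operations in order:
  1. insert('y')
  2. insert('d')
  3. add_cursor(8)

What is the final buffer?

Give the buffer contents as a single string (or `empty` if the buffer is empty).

Answer: owydsydt

Derivation:
After op 1 (insert('y')): buffer="owysyt" (len 6), cursors c1@3 c2@5, authorship ..1.2.
After op 2 (insert('d')): buffer="owydsydt" (len 8), cursors c1@4 c2@7, authorship ..11.22.
After op 3 (add_cursor(8)): buffer="owydsydt" (len 8), cursors c1@4 c2@7 c3@8, authorship ..11.22.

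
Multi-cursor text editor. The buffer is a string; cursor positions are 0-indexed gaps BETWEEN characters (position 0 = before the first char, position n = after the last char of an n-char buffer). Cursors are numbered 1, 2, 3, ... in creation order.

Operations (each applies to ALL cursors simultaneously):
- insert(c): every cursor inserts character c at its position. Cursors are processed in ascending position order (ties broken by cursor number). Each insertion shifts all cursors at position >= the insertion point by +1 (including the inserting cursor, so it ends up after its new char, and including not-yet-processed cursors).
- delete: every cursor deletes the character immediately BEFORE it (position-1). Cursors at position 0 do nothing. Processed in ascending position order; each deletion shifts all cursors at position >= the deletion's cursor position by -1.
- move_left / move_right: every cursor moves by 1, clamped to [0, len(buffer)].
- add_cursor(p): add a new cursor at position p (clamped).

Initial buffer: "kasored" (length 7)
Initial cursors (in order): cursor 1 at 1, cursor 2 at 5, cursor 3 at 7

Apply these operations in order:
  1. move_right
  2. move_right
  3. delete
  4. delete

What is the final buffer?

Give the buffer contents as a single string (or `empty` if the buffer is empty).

After op 1 (move_right): buffer="kasored" (len 7), cursors c1@2 c2@6 c3@7, authorship .......
After op 2 (move_right): buffer="kasored" (len 7), cursors c1@3 c2@7 c3@7, authorship .......
After op 3 (delete): buffer="kaor" (len 4), cursors c1@2 c2@4 c3@4, authorship ....
After op 4 (delete): buffer="k" (len 1), cursors c1@1 c2@1 c3@1, authorship .

Answer: k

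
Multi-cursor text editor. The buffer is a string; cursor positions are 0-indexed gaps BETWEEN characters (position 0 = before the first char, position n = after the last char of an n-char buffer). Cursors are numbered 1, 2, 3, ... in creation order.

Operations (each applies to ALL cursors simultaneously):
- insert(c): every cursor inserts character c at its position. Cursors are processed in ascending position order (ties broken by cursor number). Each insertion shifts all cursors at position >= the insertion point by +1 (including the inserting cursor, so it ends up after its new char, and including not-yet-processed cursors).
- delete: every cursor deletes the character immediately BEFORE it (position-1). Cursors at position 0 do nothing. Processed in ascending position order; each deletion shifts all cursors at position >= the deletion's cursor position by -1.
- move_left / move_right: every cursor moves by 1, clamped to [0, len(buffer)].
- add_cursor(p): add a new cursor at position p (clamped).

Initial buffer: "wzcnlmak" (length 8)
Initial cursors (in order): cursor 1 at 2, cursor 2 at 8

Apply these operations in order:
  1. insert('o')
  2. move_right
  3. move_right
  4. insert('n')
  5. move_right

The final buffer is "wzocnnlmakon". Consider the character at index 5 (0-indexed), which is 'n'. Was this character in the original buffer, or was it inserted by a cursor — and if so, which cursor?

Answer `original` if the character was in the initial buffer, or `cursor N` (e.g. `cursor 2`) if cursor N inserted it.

Answer: cursor 1

Derivation:
After op 1 (insert('o')): buffer="wzocnlmako" (len 10), cursors c1@3 c2@10, authorship ..1......2
After op 2 (move_right): buffer="wzocnlmako" (len 10), cursors c1@4 c2@10, authorship ..1......2
After op 3 (move_right): buffer="wzocnlmako" (len 10), cursors c1@5 c2@10, authorship ..1......2
After op 4 (insert('n')): buffer="wzocnnlmakon" (len 12), cursors c1@6 c2@12, authorship ..1..1....22
After op 5 (move_right): buffer="wzocnnlmakon" (len 12), cursors c1@7 c2@12, authorship ..1..1....22
Authorship (.=original, N=cursor N): . . 1 . . 1 . . . . 2 2
Index 5: author = 1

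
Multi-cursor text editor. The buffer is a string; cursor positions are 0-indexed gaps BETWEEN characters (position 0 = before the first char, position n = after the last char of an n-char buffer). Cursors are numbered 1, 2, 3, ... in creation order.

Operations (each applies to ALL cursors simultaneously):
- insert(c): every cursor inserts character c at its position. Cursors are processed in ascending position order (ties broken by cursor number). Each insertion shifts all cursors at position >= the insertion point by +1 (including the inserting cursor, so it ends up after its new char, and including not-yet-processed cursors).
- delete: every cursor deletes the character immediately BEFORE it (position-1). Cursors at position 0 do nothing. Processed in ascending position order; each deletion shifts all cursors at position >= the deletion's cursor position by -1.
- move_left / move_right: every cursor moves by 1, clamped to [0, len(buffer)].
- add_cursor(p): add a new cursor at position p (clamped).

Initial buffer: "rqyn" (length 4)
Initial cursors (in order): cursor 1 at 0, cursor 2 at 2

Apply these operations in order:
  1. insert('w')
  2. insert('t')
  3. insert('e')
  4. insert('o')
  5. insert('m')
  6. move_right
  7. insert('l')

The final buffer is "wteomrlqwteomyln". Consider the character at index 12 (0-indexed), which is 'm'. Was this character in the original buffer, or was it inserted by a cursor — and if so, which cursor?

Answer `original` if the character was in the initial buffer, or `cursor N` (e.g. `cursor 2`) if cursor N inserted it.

After op 1 (insert('w')): buffer="wrqwyn" (len 6), cursors c1@1 c2@4, authorship 1..2..
After op 2 (insert('t')): buffer="wtrqwtyn" (len 8), cursors c1@2 c2@6, authorship 11..22..
After op 3 (insert('e')): buffer="wterqwteyn" (len 10), cursors c1@3 c2@8, authorship 111..222..
After op 4 (insert('o')): buffer="wteorqwteoyn" (len 12), cursors c1@4 c2@10, authorship 1111..2222..
After op 5 (insert('m')): buffer="wteomrqwteomyn" (len 14), cursors c1@5 c2@12, authorship 11111..22222..
After op 6 (move_right): buffer="wteomrqwteomyn" (len 14), cursors c1@6 c2@13, authorship 11111..22222..
After op 7 (insert('l')): buffer="wteomrlqwteomyln" (len 16), cursors c1@7 c2@15, authorship 11111.1.22222.2.
Authorship (.=original, N=cursor N): 1 1 1 1 1 . 1 . 2 2 2 2 2 . 2 .
Index 12: author = 2

Answer: cursor 2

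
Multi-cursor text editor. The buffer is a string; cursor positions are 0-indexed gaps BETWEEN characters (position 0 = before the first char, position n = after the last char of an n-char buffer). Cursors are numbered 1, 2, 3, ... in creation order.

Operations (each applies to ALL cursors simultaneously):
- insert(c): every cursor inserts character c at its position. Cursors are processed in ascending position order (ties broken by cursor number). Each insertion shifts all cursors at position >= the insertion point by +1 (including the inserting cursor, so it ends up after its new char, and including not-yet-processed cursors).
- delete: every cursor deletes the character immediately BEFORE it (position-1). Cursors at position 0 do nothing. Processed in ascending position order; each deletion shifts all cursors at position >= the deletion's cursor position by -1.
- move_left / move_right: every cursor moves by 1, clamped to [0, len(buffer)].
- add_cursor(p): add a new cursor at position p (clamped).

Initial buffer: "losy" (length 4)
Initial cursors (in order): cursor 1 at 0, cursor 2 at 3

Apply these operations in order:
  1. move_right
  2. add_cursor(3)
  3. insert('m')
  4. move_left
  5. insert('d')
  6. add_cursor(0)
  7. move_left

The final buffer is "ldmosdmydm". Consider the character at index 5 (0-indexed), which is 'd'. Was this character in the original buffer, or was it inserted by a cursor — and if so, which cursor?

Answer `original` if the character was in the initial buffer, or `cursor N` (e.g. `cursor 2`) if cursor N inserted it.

After op 1 (move_right): buffer="losy" (len 4), cursors c1@1 c2@4, authorship ....
After op 2 (add_cursor(3)): buffer="losy" (len 4), cursors c1@1 c3@3 c2@4, authorship ....
After op 3 (insert('m')): buffer="lmosmym" (len 7), cursors c1@2 c3@5 c2@7, authorship .1..3.2
After op 4 (move_left): buffer="lmosmym" (len 7), cursors c1@1 c3@4 c2@6, authorship .1..3.2
After op 5 (insert('d')): buffer="ldmosdmydm" (len 10), cursors c1@2 c3@6 c2@9, authorship .11..33.22
After op 6 (add_cursor(0)): buffer="ldmosdmydm" (len 10), cursors c4@0 c1@2 c3@6 c2@9, authorship .11..33.22
After op 7 (move_left): buffer="ldmosdmydm" (len 10), cursors c4@0 c1@1 c3@5 c2@8, authorship .11..33.22
Authorship (.=original, N=cursor N): . 1 1 . . 3 3 . 2 2
Index 5: author = 3

Answer: cursor 3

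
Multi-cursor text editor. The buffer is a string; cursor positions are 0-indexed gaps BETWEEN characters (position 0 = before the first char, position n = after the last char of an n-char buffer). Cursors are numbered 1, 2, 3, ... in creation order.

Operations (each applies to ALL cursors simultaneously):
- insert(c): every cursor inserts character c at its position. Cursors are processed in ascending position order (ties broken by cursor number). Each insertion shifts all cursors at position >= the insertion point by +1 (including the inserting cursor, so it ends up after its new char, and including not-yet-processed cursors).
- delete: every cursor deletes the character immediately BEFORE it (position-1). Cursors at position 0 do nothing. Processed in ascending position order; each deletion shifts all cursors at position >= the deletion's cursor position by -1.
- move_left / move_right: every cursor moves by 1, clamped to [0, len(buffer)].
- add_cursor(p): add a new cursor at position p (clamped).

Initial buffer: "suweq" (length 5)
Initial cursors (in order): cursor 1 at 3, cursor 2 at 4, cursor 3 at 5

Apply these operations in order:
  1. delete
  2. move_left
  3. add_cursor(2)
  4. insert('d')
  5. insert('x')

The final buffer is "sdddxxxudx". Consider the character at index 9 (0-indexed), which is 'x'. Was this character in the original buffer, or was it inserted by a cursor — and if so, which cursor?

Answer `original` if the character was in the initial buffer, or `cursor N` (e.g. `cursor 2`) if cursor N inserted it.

After op 1 (delete): buffer="su" (len 2), cursors c1@2 c2@2 c3@2, authorship ..
After op 2 (move_left): buffer="su" (len 2), cursors c1@1 c2@1 c3@1, authorship ..
After op 3 (add_cursor(2)): buffer="su" (len 2), cursors c1@1 c2@1 c3@1 c4@2, authorship ..
After op 4 (insert('d')): buffer="sdddud" (len 6), cursors c1@4 c2@4 c3@4 c4@6, authorship .123.4
After op 5 (insert('x')): buffer="sdddxxxudx" (len 10), cursors c1@7 c2@7 c3@7 c4@10, authorship .123123.44
Authorship (.=original, N=cursor N): . 1 2 3 1 2 3 . 4 4
Index 9: author = 4

Answer: cursor 4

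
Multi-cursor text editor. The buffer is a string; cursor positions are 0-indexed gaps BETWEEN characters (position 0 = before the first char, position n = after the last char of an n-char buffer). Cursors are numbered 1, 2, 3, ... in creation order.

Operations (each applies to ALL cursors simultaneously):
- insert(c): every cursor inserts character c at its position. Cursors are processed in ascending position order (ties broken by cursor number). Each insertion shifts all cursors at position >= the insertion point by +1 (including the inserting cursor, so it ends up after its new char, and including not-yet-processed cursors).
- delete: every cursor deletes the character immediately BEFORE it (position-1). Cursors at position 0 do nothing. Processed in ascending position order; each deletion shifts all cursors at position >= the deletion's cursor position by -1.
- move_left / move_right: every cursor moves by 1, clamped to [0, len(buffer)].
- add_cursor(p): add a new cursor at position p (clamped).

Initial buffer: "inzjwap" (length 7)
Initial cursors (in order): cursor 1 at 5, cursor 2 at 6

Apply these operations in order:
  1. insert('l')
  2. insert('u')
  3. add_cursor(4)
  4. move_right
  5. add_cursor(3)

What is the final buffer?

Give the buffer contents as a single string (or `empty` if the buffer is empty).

After op 1 (insert('l')): buffer="inzjwlalp" (len 9), cursors c1@6 c2@8, authorship .....1.2.
After op 2 (insert('u')): buffer="inzjwlualup" (len 11), cursors c1@7 c2@10, authorship .....11.22.
After op 3 (add_cursor(4)): buffer="inzjwlualup" (len 11), cursors c3@4 c1@7 c2@10, authorship .....11.22.
After op 4 (move_right): buffer="inzjwlualup" (len 11), cursors c3@5 c1@8 c2@11, authorship .....11.22.
After op 5 (add_cursor(3)): buffer="inzjwlualup" (len 11), cursors c4@3 c3@5 c1@8 c2@11, authorship .....11.22.

Answer: inzjwlualup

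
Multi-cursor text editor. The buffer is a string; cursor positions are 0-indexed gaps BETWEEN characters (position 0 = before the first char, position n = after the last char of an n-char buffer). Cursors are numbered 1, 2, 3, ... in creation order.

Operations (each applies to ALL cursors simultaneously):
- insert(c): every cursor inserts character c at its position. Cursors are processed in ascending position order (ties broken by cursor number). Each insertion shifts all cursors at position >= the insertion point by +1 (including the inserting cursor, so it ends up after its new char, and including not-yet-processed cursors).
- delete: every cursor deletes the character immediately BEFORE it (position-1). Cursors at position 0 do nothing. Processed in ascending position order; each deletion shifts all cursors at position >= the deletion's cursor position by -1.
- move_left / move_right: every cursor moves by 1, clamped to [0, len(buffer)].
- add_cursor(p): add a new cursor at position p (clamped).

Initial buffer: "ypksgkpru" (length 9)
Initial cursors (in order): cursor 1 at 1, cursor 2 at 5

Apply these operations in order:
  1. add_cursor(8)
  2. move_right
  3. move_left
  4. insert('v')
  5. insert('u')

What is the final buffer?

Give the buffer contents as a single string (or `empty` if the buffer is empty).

Answer: yvupksgvukprvuu

Derivation:
After op 1 (add_cursor(8)): buffer="ypksgkpru" (len 9), cursors c1@1 c2@5 c3@8, authorship .........
After op 2 (move_right): buffer="ypksgkpru" (len 9), cursors c1@2 c2@6 c3@9, authorship .........
After op 3 (move_left): buffer="ypksgkpru" (len 9), cursors c1@1 c2@5 c3@8, authorship .........
After op 4 (insert('v')): buffer="yvpksgvkprvu" (len 12), cursors c1@2 c2@7 c3@11, authorship .1....2...3.
After op 5 (insert('u')): buffer="yvupksgvukprvuu" (len 15), cursors c1@3 c2@9 c3@14, authorship .11....22...33.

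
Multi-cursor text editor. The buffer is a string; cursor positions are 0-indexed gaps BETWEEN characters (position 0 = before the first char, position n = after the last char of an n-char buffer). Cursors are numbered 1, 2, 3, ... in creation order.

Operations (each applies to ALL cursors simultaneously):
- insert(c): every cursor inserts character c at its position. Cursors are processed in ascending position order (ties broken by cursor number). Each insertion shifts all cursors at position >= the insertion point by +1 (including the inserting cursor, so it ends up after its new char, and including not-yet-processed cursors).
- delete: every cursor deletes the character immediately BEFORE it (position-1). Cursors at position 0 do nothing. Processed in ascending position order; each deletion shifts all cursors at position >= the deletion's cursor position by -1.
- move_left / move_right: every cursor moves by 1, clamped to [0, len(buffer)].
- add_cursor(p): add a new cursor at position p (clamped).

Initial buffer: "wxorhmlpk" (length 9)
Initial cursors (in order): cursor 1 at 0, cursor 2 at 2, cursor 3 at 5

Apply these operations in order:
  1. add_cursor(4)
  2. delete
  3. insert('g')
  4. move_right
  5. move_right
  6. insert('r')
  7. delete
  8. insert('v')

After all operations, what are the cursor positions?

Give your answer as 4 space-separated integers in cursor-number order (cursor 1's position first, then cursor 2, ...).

After op 1 (add_cursor(4)): buffer="wxorhmlpk" (len 9), cursors c1@0 c2@2 c4@4 c3@5, authorship .........
After op 2 (delete): buffer="womlpk" (len 6), cursors c1@0 c2@1 c3@2 c4@2, authorship ......
After op 3 (insert('g')): buffer="gwgoggmlpk" (len 10), cursors c1@1 c2@3 c3@6 c4@6, authorship 1.2.34....
After op 4 (move_right): buffer="gwgoggmlpk" (len 10), cursors c1@2 c2@4 c3@7 c4@7, authorship 1.2.34....
After op 5 (move_right): buffer="gwgoggmlpk" (len 10), cursors c1@3 c2@5 c3@8 c4@8, authorship 1.2.34....
After op 6 (insert('r')): buffer="gwgrogrgmlrrpk" (len 14), cursors c1@4 c2@7 c3@12 c4@12, authorship 1.21.324..34..
After op 7 (delete): buffer="gwgoggmlpk" (len 10), cursors c1@3 c2@5 c3@8 c4@8, authorship 1.2.34....
After op 8 (insert('v')): buffer="gwgvogvgmlvvpk" (len 14), cursors c1@4 c2@7 c3@12 c4@12, authorship 1.21.324..34..

Answer: 4 7 12 12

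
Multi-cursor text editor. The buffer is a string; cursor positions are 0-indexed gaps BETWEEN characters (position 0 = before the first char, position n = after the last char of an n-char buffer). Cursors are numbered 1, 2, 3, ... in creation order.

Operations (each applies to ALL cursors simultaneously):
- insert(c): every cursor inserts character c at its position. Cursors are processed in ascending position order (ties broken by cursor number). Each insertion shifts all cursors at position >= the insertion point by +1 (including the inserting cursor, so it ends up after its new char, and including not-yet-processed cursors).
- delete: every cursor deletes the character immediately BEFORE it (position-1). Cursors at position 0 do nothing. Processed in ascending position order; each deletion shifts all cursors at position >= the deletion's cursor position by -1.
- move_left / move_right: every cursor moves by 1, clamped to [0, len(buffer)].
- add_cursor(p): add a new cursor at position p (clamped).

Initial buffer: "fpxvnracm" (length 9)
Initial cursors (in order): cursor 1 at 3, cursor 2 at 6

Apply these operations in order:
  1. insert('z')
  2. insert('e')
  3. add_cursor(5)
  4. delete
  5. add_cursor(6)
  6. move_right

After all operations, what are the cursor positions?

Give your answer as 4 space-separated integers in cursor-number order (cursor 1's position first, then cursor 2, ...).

Answer: 4 8 4 7

Derivation:
After op 1 (insert('z')): buffer="fpxzvnrzacm" (len 11), cursors c1@4 c2@8, authorship ...1...2...
After op 2 (insert('e')): buffer="fpxzevnrzeacm" (len 13), cursors c1@5 c2@10, authorship ...11...22...
After op 3 (add_cursor(5)): buffer="fpxzevnrzeacm" (len 13), cursors c1@5 c3@5 c2@10, authorship ...11...22...
After op 4 (delete): buffer="fpxvnrzacm" (len 10), cursors c1@3 c3@3 c2@7, authorship ......2...
After op 5 (add_cursor(6)): buffer="fpxvnrzacm" (len 10), cursors c1@3 c3@3 c4@6 c2@7, authorship ......2...
After op 6 (move_right): buffer="fpxvnrzacm" (len 10), cursors c1@4 c3@4 c4@7 c2@8, authorship ......2...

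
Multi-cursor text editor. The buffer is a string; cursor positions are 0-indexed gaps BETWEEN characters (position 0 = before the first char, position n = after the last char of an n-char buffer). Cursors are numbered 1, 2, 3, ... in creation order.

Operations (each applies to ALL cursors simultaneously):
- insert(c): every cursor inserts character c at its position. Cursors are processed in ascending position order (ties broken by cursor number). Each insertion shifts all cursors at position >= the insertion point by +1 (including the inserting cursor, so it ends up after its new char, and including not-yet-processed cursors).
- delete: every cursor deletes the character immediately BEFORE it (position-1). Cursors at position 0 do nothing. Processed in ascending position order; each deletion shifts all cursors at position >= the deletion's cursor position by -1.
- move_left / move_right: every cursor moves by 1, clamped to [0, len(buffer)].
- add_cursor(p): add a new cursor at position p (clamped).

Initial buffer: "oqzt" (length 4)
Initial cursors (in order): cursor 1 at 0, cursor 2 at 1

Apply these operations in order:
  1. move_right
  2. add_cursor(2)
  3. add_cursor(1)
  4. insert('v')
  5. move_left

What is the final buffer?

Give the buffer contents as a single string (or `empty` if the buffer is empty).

After op 1 (move_right): buffer="oqzt" (len 4), cursors c1@1 c2@2, authorship ....
After op 2 (add_cursor(2)): buffer="oqzt" (len 4), cursors c1@1 c2@2 c3@2, authorship ....
After op 3 (add_cursor(1)): buffer="oqzt" (len 4), cursors c1@1 c4@1 c2@2 c3@2, authorship ....
After op 4 (insert('v')): buffer="ovvqvvzt" (len 8), cursors c1@3 c4@3 c2@6 c3@6, authorship .14.23..
After op 5 (move_left): buffer="ovvqvvzt" (len 8), cursors c1@2 c4@2 c2@5 c3@5, authorship .14.23..

Answer: ovvqvvzt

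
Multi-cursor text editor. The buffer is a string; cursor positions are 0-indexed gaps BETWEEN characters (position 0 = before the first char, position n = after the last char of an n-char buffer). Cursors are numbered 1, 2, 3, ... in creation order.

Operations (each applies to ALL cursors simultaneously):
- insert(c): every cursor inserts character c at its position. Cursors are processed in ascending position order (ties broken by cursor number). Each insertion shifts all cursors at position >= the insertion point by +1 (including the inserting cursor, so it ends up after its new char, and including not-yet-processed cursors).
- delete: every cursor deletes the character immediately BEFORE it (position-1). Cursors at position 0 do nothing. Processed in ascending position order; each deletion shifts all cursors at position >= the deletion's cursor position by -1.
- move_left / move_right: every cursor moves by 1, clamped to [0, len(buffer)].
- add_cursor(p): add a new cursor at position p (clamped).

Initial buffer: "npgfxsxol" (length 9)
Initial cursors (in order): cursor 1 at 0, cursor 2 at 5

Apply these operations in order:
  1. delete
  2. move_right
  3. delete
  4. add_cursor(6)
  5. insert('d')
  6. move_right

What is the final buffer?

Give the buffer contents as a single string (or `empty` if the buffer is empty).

After op 1 (delete): buffer="npgfsxol" (len 8), cursors c1@0 c2@4, authorship ........
After op 2 (move_right): buffer="npgfsxol" (len 8), cursors c1@1 c2@5, authorship ........
After op 3 (delete): buffer="pgfxol" (len 6), cursors c1@0 c2@3, authorship ......
After op 4 (add_cursor(6)): buffer="pgfxol" (len 6), cursors c1@0 c2@3 c3@6, authorship ......
After op 5 (insert('d')): buffer="dpgfdxold" (len 9), cursors c1@1 c2@5 c3@9, authorship 1...2...3
After op 6 (move_right): buffer="dpgfdxold" (len 9), cursors c1@2 c2@6 c3@9, authorship 1...2...3

Answer: dpgfdxold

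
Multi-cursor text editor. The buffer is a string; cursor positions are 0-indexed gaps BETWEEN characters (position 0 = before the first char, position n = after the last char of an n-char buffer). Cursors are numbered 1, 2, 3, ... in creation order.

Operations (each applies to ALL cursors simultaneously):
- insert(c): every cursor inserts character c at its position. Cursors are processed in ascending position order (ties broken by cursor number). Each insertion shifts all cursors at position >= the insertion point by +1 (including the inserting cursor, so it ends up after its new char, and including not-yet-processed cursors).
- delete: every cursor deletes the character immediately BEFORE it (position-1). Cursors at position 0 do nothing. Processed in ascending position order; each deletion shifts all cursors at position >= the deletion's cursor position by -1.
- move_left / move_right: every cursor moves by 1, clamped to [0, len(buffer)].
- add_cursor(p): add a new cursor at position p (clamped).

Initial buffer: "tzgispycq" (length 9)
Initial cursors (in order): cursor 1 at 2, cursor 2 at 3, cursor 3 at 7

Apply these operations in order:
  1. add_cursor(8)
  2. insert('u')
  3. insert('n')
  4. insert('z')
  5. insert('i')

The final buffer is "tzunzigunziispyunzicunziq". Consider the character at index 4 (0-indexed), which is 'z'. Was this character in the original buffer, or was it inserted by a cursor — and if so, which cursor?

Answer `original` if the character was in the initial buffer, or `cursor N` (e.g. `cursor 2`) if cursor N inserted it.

After op 1 (add_cursor(8)): buffer="tzgispycq" (len 9), cursors c1@2 c2@3 c3@7 c4@8, authorship .........
After op 2 (insert('u')): buffer="tzuguispyucuq" (len 13), cursors c1@3 c2@5 c3@10 c4@12, authorship ..1.2....3.4.
After op 3 (insert('n')): buffer="tzungunispyuncunq" (len 17), cursors c1@4 c2@7 c3@13 c4@16, authorship ..11.22....33.44.
After op 4 (insert('z')): buffer="tzunzgunzispyunzcunzq" (len 21), cursors c1@5 c2@9 c3@16 c4@20, authorship ..111.222....333.444.
After op 5 (insert('i')): buffer="tzunzigunziispyunzicunziq" (len 25), cursors c1@6 c2@11 c3@19 c4@24, authorship ..1111.2222....3333.4444.
Authorship (.=original, N=cursor N): . . 1 1 1 1 . 2 2 2 2 . . . . 3 3 3 3 . 4 4 4 4 .
Index 4: author = 1

Answer: cursor 1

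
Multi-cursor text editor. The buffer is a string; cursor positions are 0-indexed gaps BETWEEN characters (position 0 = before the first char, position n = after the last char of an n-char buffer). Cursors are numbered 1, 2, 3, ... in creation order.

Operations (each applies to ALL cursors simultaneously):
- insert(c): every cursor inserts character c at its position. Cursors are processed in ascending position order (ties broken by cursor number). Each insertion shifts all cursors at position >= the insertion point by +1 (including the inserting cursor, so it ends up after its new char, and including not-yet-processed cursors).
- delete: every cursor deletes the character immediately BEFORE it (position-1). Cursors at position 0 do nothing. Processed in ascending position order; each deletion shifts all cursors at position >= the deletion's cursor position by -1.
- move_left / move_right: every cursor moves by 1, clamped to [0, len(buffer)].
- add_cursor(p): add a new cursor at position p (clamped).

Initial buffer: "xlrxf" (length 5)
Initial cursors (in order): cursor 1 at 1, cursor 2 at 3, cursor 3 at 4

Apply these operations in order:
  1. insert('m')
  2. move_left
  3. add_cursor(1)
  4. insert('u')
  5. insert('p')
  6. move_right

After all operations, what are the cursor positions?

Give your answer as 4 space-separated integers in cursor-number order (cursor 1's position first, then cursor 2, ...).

Answer: 6 11 15 6

Derivation:
After op 1 (insert('m')): buffer="xmlrmxmf" (len 8), cursors c1@2 c2@5 c3@7, authorship .1..2.3.
After op 2 (move_left): buffer="xmlrmxmf" (len 8), cursors c1@1 c2@4 c3@6, authorship .1..2.3.
After op 3 (add_cursor(1)): buffer="xmlrmxmf" (len 8), cursors c1@1 c4@1 c2@4 c3@6, authorship .1..2.3.
After op 4 (insert('u')): buffer="xuumlrumxumf" (len 12), cursors c1@3 c4@3 c2@7 c3@10, authorship .141..22.33.
After op 5 (insert('p')): buffer="xuuppmlrupmxupmf" (len 16), cursors c1@5 c4@5 c2@10 c3@14, authorship .14141..222.333.
After op 6 (move_right): buffer="xuuppmlrupmxupmf" (len 16), cursors c1@6 c4@6 c2@11 c3@15, authorship .14141..222.333.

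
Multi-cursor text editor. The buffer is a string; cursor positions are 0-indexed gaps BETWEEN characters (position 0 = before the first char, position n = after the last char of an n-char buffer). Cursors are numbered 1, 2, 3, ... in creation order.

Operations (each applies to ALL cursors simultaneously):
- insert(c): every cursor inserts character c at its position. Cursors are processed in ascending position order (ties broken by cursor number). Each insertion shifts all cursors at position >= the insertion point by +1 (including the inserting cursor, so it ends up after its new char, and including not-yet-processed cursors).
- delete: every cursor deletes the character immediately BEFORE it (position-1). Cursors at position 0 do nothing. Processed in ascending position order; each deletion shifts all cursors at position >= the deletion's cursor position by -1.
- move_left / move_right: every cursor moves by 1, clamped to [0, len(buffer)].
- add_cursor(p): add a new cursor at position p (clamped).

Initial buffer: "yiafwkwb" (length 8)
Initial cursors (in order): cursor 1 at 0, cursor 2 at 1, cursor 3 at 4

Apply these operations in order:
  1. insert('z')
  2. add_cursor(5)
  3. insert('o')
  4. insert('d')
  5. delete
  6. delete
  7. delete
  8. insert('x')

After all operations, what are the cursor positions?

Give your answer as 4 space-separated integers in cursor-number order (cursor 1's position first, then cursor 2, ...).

Answer: 1 3 7 5

Derivation:
After op 1 (insert('z')): buffer="zyziafzwkwb" (len 11), cursors c1@1 c2@3 c3@7, authorship 1.2...3....
After op 2 (add_cursor(5)): buffer="zyziafzwkwb" (len 11), cursors c1@1 c2@3 c4@5 c3@7, authorship 1.2...3....
After op 3 (insert('o')): buffer="zoyzoiaofzowkwb" (len 15), cursors c1@2 c2@5 c4@8 c3@11, authorship 11.22..4.33....
After op 4 (insert('d')): buffer="zodyzodiaodfzodwkwb" (len 19), cursors c1@3 c2@7 c4@11 c3@15, authorship 111.222..44.333....
After op 5 (delete): buffer="zoyzoiaofzowkwb" (len 15), cursors c1@2 c2@5 c4@8 c3@11, authorship 11.22..4.33....
After op 6 (delete): buffer="zyziafzwkwb" (len 11), cursors c1@1 c2@3 c4@5 c3@7, authorship 1.2...3....
After op 7 (delete): buffer="yifwkwb" (len 7), cursors c1@0 c2@1 c4@2 c3@3, authorship .......
After op 8 (insert('x')): buffer="xyxixfxwkwb" (len 11), cursors c1@1 c2@3 c4@5 c3@7, authorship 1.2.4.3....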